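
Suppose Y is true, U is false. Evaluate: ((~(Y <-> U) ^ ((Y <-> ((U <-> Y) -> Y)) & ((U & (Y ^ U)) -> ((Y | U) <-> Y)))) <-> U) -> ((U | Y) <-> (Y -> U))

Y <-> U = T <-> F = F
~(Y <-> U) = ~F = T
U <-> Y = F <-> T = F
(U <-> Y) -> Y = F -> T = T
Y <-> ((U <-> Y) -> Y) = T <-> T = T
Y ^ U = T ^ F = T
U & (Y ^ U) = F & T = F
Y | U = T | F = T
(Y | U) <-> Y = T <-> T = T
(U & (Y ^ U)) -> ((Y | U) <-> Y) = F -> T = T
(Y <-> ((U <-> Y) -> Y)) & ((U & (Y ^ U)) -> ((Y | U) <-> Y)) = T & T = T
~(Y <-> U) ^ ((Y <-> ((U <-> Y) -> Y)) & ((U & (Y ^ U)) -> ((Y | U) <-> Y))) = T ^ T = F
(~(Y <-> U) ^ ((Y <-> ((U <-> Y) -> Y)) & ((U & (Y ^ U)) -> ((Y | U) <-> Y)))) <-> U = F <-> F = T
U | Y = F | T = T
Y -> U = T -> F = F
(U | Y) <-> (Y -> U) = T <-> F = F
((~(Y <-> U) ^ ((Y <-> ((U <-> Y) -> Y)) & ((U & (Y ^ U)) -> ((Y | U) <-> Y)))) <-> U) -> ((U | Y) <-> (Y -> U)) = T -> F = F

F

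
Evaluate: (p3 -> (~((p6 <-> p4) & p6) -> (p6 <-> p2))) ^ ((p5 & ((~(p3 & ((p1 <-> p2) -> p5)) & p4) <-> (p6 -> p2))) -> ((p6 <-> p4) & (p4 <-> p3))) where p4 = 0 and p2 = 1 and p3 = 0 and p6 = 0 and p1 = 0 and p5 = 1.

0

Substituting p4=0, p2=1, p3=0, p6=0, p1=0, p5=1:
p6 <-> p4 = 0 <-> 0 = 1
(p6 <-> p4) & p6 = 1 & 0 = 0
~((p6 <-> p4) & p6) = ~0 = 1
p6 <-> p2 = 0 <-> 1 = 0
~((p6 <-> p4) & p6) -> (p6 <-> p2) = 1 -> 0 = 0
p3 -> (~((p6 <-> p4) & p6) -> (p6 <-> p2)) = 0 -> 0 = 1
p1 <-> p2 = 0 <-> 1 = 0
(p1 <-> p2) -> p5 = 0 -> 1 = 1
p3 & ((p1 <-> p2) -> p5) = 0 & 1 = 0
~(p3 & ((p1 <-> p2) -> p5)) = ~0 = 1
~(p3 & ((p1 <-> p2) -> p5)) & p4 = 1 & 0 = 0
p6 -> p2 = 0 -> 1 = 1
(~(p3 & ((p1 <-> p2) -> p5)) & p4) <-> (p6 -> p2) = 0 <-> 1 = 0
p5 & ((~(p3 & ((p1 <-> p2) -> p5)) & p4) <-> (p6 -> p2)) = 1 & 0 = 0
p6 <-> p4 = 0 <-> 0 = 1
p4 <-> p3 = 0 <-> 0 = 1
(p6 <-> p4) & (p4 <-> p3) = 1 & 1 = 1
(p5 & ((~(p3 & ((p1 <-> p2) -> p5)) & p4) <-> (p6 -> p2))) -> ((p6 <-> p4) & (p4 <-> p3)) = 0 -> 1 = 1
(p3 -> (~((p6 <-> p4) & p6) -> (p6 <-> p2))) ^ ((p5 & ((~(p3 & ((p1 <-> p2) -> p5)) & p4) <-> (p6 -> p2))) -> ((p6 <-> p4) & (p4 <-> p3))) = 1 ^ 1 = 0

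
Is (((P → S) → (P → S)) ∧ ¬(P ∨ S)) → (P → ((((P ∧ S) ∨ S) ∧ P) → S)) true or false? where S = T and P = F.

P → S = F → T = T
P → S = F → T = T
(P → S) → (P → S) = T → T = T
P ∨ S = F ∨ T = T
¬(P ∨ S) = ¬T = F
((P → S) → (P → S)) ∧ ¬(P ∨ S) = T ∧ F = F
P ∧ S = F ∧ T = F
(P ∧ S) ∨ S = F ∨ T = T
((P ∧ S) ∨ S) ∧ P = T ∧ F = F
(((P ∧ S) ∨ S) ∧ P) → S = F → T = T
P → ((((P ∧ S) ∨ S) ∧ P) → S) = F → T = T
(((P → S) → (P → S)) ∧ ¬(P ∨ S)) → (P → ((((P ∧ S) ∨ S) ∧ P) → S)) = F → T = T

T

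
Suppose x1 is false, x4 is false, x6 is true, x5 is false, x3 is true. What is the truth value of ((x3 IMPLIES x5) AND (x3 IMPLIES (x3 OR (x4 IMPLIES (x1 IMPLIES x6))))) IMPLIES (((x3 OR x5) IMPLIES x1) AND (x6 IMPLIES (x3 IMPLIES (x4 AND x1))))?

true

x3 IMPLIES x5 = true IMPLIES false = false
x1 IMPLIES x6 = false IMPLIES true = true
x4 IMPLIES (x1 IMPLIES x6) = false IMPLIES true = true
x3 OR (x4 IMPLIES (x1 IMPLIES x6)) = true OR true = true
x3 IMPLIES (x3 OR (x4 IMPLIES (x1 IMPLIES x6))) = true IMPLIES true = true
(x3 IMPLIES x5) AND (x3 IMPLIES (x3 OR (x4 IMPLIES (x1 IMPLIES x6)))) = false AND true = false
x3 OR x5 = true OR false = true
(x3 OR x5) IMPLIES x1 = true IMPLIES false = false
x4 AND x1 = false AND false = false
x3 IMPLIES (x4 AND x1) = true IMPLIES false = false
x6 IMPLIES (x3 IMPLIES (x4 AND x1)) = true IMPLIES false = false
((x3 OR x5) IMPLIES x1) AND (x6 IMPLIES (x3 IMPLIES (x4 AND x1))) = false AND false = false
((x3 IMPLIES x5) AND (x3 IMPLIES (x3 OR (x4 IMPLIES (x1 IMPLIES x6))))) IMPLIES (((x3 OR x5) IMPLIES x1) AND (x6 IMPLIES (x3 IMPLIES (x4 AND x1)))) = false IMPLIES false = true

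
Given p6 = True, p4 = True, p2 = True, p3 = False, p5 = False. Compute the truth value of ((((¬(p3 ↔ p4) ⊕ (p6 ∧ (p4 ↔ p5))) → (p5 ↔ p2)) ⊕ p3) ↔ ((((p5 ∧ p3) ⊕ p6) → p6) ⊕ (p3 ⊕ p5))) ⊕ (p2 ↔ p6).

True

p3 ↔ p4 = False ↔ True = False
¬(p3 ↔ p4) = ¬False = True
p4 ↔ p5 = True ↔ False = False
p6 ∧ (p4 ↔ p5) = True ∧ False = False
¬(p3 ↔ p4) ⊕ (p6 ∧ (p4 ↔ p5)) = True ⊕ False = True
p5 ↔ p2 = False ↔ True = False
(¬(p3 ↔ p4) ⊕ (p6 ∧ (p4 ↔ p5))) → (p5 ↔ p2) = True → False = False
((¬(p3 ↔ p4) ⊕ (p6 ∧ (p4 ↔ p5))) → (p5 ↔ p2)) ⊕ p3 = False ⊕ False = False
p5 ∧ p3 = False ∧ False = False
(p5 ∧ p3) ⊕ p6 = False ⊕ True = True
((p5 ∧ p3) ⊕ p6) → p6 = True → True = True
p3 ⊕ p5 = False ⊕ False = False
(((p5 ∧ p3) ⊕ p6) → p6) ⊕ (p3 ⊕ p5) = True ⊕ False = True
(((¬(p3 ↔ p4) ⊕ (p6 ∧ (p4 ↔ p5))) → (p5 ↔ p2)) ⊕ p3) ↔ ((((p5 ∧ p3) ⊕ p6) → p6) ⊕ (p3 ⊕ p5)) = False ↔ True = False
p2 ↔ p6 = True ↔ True = True
((((¬(p3 ↔ p4) ⊕ (p6 ∧ (p4 ↔ p5))) → (p5 ↔ p2)) ⊕ p3) ↔ ((((p5 ∧ p3) ⊕ p6) → p6) ⊕ (p3 ⊕ p5))) ⊕ (p2 ↔ p6) = False ⊕ True = True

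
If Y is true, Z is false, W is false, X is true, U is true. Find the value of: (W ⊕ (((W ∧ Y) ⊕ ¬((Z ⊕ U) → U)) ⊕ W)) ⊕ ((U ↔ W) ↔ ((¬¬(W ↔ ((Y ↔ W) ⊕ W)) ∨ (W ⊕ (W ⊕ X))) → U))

Substituting Y=True, Z=False, W=False, X=True, U=True:
W ∧ Y = False ∧ True = False
Z ⊕ U = False ⊕ True = True
(Z ⊕ U) → U = True → True = True
¬((Z ⊕ U) → U) = ¬True = False
(W ∧ Y) ⊕ ¬((Z ⊕ U) → U) = False ⊕ False = False
((W ∧ Y) ⊕ ¬((Z ⊕ U) → U)) ⊕ W = False ⊕ False = False
W ⊕ (((W ∧ Y) ⊕ ¬((Z ⊕ U) → U)) ⊕ W) = False ⊕ False = False
U ↔ W = True ↔ False = False
Y ↔ W = True ↔ False = False
(Y ↔ W) ⊕ W = False ⊕ False = False
W ↔ ((Y ↔ W) ⊕ W) = False ↔ False = True
¬(W ↔ ((Y ↔ W) ⊕ W)) = ¬True = False
¬¬(W ↔ ((Y ↔ W) ⊕ W)) = ¬False = True
W ⊕ X = False ⊕ True = True
W ⊕ (W ⊕ X) = False ⊕ True = True
¬¬(W ↔ ((Y ↔ W) ⊕ W)) ∨ (W ⊕ (W ⊕ X)) = True ∨ True = True
(¬¬(W ↔ ((Y ↔ W) ⊕ W)) ∨ (W ⊕ (W ⊕ X))) → U = True → True = True
(U ↔ W) ↔ ((¬¬(W ↔ ((Y ↔ W) ⊕ W)) ∨ (W ⊕ (W ⊕ X))) → U) = False ↔ True = False
(W ⊕ (((W ∧ Y) ⊕ ¬((Z ⊕ U) → U)) ⊕ W)) ⊕ ((U ↔ W) ↔ ((¬¬(W ↔ ((Y ↔ W) ⊕ W)) ∨ (W ⊕ (W ⊕ X))) → U)) = False ⊕ False = False

False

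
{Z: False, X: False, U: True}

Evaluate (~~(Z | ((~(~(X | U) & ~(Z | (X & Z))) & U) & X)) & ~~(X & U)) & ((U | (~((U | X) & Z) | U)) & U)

False

X | U = False | True = True
~(X | U) = ~True = False
X & Z = False & False = False
Z | (X & Z) = False | False = False
~(Z | (X & Z)) = ~False = True
~(X | U) & ~(Z | (X & Z)) = False & True = False
~(~(X | U) & ~(Z | (X & Z))) = ~False = True
~(~(X | U) & ~(Z | (X & Z))) & U = True & True = True
(~(~(X | U) & ~(Z | (X & Z))) & U) & X = True & False = False
Z | ((~(~(X | U) & ~(Z | (X & Z))) & U) & X) = False | False = False
~(Z | ((~(~(X | U) & ~(Z | (X & Z))) & U) & X)) = ~False = True
~~(Z | ((~(~(X | U) & ~(Z | (X & Z))) & U) & X)) = ~True = False
X & U = False & True = False
~(X & U) = ~False = True
~~(X & U) = ~True = False
~~(Z | ((~(~(X | U) & ~(Z | (X & Z))) & U) & X)) & ~~(X & U) = False & False = False
U | X = True | False = True
(U | X) & Z = True & False = False
~((U | X) & Z) = ~False = True
~((U | X) & Z) | U = True | True = True
U | (~((U | X) & Z) | U) = True | True = True
(U | (~((U | X) & Z) | U)) & U = True & True = True
(~~(Z | ((~(~(X | U) & ~(Z | (X & Z))) & U) & X)) & ~~(X & U)) & ((U | (~((U | X) & Z) | U)) & U) = False & True = False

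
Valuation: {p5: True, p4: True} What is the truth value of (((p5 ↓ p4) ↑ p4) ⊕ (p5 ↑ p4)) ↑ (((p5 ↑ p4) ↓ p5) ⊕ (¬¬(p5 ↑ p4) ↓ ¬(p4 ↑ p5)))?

p5 ↓ p4 = True ↓ True = False
(p5 ↓ p4) ↑ p4 = False ↑ True = True
p5 ↑ p4 = True ↑ True = False
((p5 ↓ p4) ↑ p4) ⊕ (p5 ↑ p4) = True ⊕ False = True
p5 ↑ p4 = True ↑ True = False
(p5 ↑ p4) ↓ p5 = False ↓ True = False
p5 ↑ p4 = True ↑ True = False
¬(p5 ↑ p4) = ¬False = True
¬¬(p5 ↑ p4) = ¬True = False
p4 ↑ p5 = True ↑ True = False
¬(p4 ↑ p5) = ¬False = True
¬¬(p5 ↑ p4) ↓ ¬(p4 ↑ p5) = False ↓ True = False
((p5 ↑ p4) ↓ p5) ⊕ (¬¬(p5 ↑ p4) ↓ ¬(p4 ↑ p5)) = False ⊕ False = False
(((p5 ↓ p4) ↑ p4) ⊕ (p5 ↑ p4)) ↑ (((p5 ↑ p4) ↓ p5) ⊕ (¬¬(p5 ↑ p4) ↓ ¬(p4 ↑ p5))) = True ↑ False = True

True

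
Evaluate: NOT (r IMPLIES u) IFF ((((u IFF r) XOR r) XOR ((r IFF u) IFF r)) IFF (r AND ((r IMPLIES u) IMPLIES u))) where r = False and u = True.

Substituting r=False, u=True:
r IMPLIES u = False IMPLIES True = True
NOT (r IMPLIES u) = NOT True = False
u IFF r = True IFF False = False
(u IFF r) XOR r = False XOR False = False
r IFF u = False IFF True = False
(r IFF u) IFF r = False IFF False = True
((u IFF r) XOR r) XOR ((r IFF u) IFF r) = False XOR True = True
r IMPLIES u = False IMPLIES True = True
(r IMPLIES u) IMPLIES u = True IMPLIES True = True
r AND ((r IMPLIES u) IMPLIES u) = False AND True = False
(((u IFF r) XOR r) XOR ((r IFF u) IFF r)) IFF (r AND ((r IMPLIES u) IMPLIES u)) = True IFF False = False
NOT (r IMPLIES u) IFF ((((u IFF r) XOR r) XOR ((r IFF u) IFF r)) IFF (r AND ((r IMPLIES u) IMPLIES u))) = False IFF False = True

True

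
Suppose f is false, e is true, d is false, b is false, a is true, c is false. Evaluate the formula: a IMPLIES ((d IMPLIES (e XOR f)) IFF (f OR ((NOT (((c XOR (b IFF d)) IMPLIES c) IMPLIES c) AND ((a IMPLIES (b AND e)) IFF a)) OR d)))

e XOR f = True XOR False = True
d IMPLIES (e XOR f) = False IMPLIES True = True
b IFF d = False IFF False = True
c XOR (b IFF d) = False XOR True = True
(c XOR (b IFF d)) IMPLIES c = True IMPLIES False = False
((c XOR (b IFF d)) IMPLIES c) IMPLIES c = False IMPLIES False = True
NOT (((c XOR (b IFF d)) IMPLIES c) IMPLIES c) = NOT True = False
b AND e = False AND True = False
a IMPLIES (b AND e) = True IMPLIES False = False
(a IMPLIES (b AND e)) IFF a = False IFF True = False
NOT (((c XOR (b IFF d)) IMPLIES c) IMPLIES c) AND ((a IMPLIES (b AND e)) IFF a) = False AND False = False
(NOT (((c XOR (b IFF d)) IMPLIES c) IMPLIES c) AND ((a IMPLIES (b AND e)) IFF a)) OR d = False OR False = False
f OR ((NOT (((c XOR (b IFF d)) IMPLIES c) IMPLIES c) AND ((a IMPLIES (b AND e)) IFF a)) OR d) = False OR False = False
(d IMPLIES (e XOR f)) IFF (f OR ((NOT (((c XOR (b IFF d)) IMPLIES c) IMPLIES c) AND ((a IMPLIES (b AND e)) IFF a)) OR d)) = True IFF False = False
a IMPLIES ((d IMPLIES (e XOR f)) IFF (f OR ((NOT (((c XOR (b IFF d)) IMPLIES c) IMPLIES c) AND ((a IMPLIES (b AND e)) IFF a)) OR d))) = True IMPLIES False = False

False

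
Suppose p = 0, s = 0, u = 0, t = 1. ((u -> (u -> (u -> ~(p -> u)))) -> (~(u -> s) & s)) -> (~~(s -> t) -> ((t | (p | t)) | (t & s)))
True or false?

Substituting p=0, s=0, u=0, t=1:
p -> u = 0 -> 0 = 1
~(p -> u) = ~1 = 0
u -> ~(p -> u) = 0 -> 0 = 1
u -> (u -> ~(p -> u)) = 0 -> 1 = 1
u -> (u -> (u -> ~(p -> u))) = 0 -> 1 = 1
u -> s = 0 -> 0 = 1
~(u -> s) = ~1 = 0
~(u -> s) & s = 0 & 0 = 0
(u -> (u -> (u -> ~(p -> u)))) -> (~(u -> s) & s) = 1 -> 0 = 0
s -> t = 0 -> 1 = 1
~(s -> t) = ~1 = 0
~~(s -> t) = ~0 = 1
p | t = 0 | 1 = 1
t | (p | t) = 1 | 1 = 1
t & s = 1 & 0 = 0
(t | (p | t)) | (t & s) = 1 | 0 = 1
~~(s -> t) -> ((t | (p | t)) | (t & s)) = 1 -> 1 = 1
((u -> (u -> (u -> ~(p -> u)))) -> (~(u -> s) & s)) -> (~~(s -> t) -> ((t | (p | t)) | (t & s))) = 0 -> 1 = 1

1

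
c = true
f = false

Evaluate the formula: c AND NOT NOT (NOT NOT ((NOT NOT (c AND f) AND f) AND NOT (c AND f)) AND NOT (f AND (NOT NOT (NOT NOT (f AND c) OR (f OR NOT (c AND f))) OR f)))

Substituting c=true, f=false:
c AND f = true AND false = false
NOT (c AND f) = NOT false = true
NOT NOT (c AND f) = NOT true = false
NOT NOT (c AND f) AND f = false AND false = false
c AND f = true AND false = false
NOT (c AND f) = NOT false = true
(NOT NOT (c AND f) AND f) AND NOT (c AND f) = false AND true = false
NOT ((NOT NOT (c AND f) AND f) AND NOT (c AND f)) = NOT false = true
NOT NOT ((NOT NOT (c AND f) AND f) AND NOT (c AND f)) = NOT true = false
f AND c = false AND true = false
NOT (f AND c) = NOT false = true
NOT NOT (f AND c) = NOT true = false
c AND f = true AND false = false
NOT (c AND f) = NOT false = true
f OR NOT (c AND f) = false OR true = true
NOT NOT (f AND c) OR (f OR NOT (c AND f)) = false OR true = true
NOT (NOT NOT (f AND c) OR (f OR NOT (c AND f))) = NOT true = false
NOT NOT (NOT NOT (f AND c) OR (f OR NOT (c AND f))) = NOT false = true
NOT NOT (NOT NOT (f AND c) OR (f OR NOT (c AND f))) OR f = true OR false = true
f AND (NOT NOT (NOT NOT (f AND c) OR (f OR NOT (c AND f))) OR f) = false AND true = false
NOT (f AND (NOT NOT (NOT NOT (f AND c) OR (f OR NOT (c AND f))) OR f)) = NOT false = true
NOT NOT ((NOT NOT (c AND f) AND f) AND NOT (c AND f)) AND NOT (f AND (NOT NOT (NOT NOT (f AND c) OR (f OR NOT (c AND f))) OR f)) = false AND true = false
NOT (NOT NOT ((NOT NOT (c AND f) AND f) AND NOT (c AND f)) AND NOT (f AND (NOT NOT (NOT NOT (f AND c) OR (f OR NOT (c AND f))) OR f))) = NOT false = true
NOT NOT (NOT NOT ((NOT NOT (c AND f) AND f) AND NOT (c AND f)) AND NOT (f AND (NOT NOT (NOT NOT (f AND c) OR (f OR NOT (c AND f))) OR f))) = NOT true = false
c AND NOT NOT (NOT NOT ((NOT NOT (c AND f) AND f) AND NOT (c AND f)) AND NOT (f AND (NOT NOT (NOT NOT (f AND c) OR (f OR NOT (c AND f))) OR f))) = true AND false = false

false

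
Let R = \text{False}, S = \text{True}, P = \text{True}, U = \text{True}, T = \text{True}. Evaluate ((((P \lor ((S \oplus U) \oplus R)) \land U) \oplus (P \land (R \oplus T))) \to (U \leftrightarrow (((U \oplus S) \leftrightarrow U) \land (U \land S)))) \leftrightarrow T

\text{True}

S \oplus U = \text{True} \oplus \text{True} = \text{False}
(S \oplus U) \oplus R = \text{False} \oplus \text{False} = \text{False}
P \lor ((S \oplus U) \oplus R) = \text{True} \lor \text{False} = \text{True}
(P \lor ((S \oplus U) \oplus R)) \land U = \text{True} \land \text{True} = \text{True}
R \oplus T = \text{False} \oplus \text{True} = \text{True}
P \land (R \oplus T) = \text{True} \land \text{True} = \text{True}
((P \lor ((S \oplus U) \oplus R)) \land U) \oplus (P \land (R \oplus T)) = \text{True} \oplus \text{True} = \text{False}
U \oplus S = \text{True} \oplus \text{True} = \text{False}
(U \oplus S) \leftrightarrow U = \text{False} \leftrightarrow \text{True} = \text{False}
U \land S = \text{True} \land \text{True} = \text{True}
((U \oplus S) \leftrightarrow U) \land (U \land S) = \text{False} \land \text{True} = \text{False}
U \leftrightarrow (((U \oplus S) \leftrightarrow U) \land (U \land S)) = \text{True} \leftrightarrow \text{False} = \text{False}
(((P \lor ((S \oplus U) \oplus R)) \land U) \oplus (P \land (R \oplus T))) \to (U \leftrightarrow (((U \oplus S) \leftrightarrow U) \land (U \land S))) = \text{False} \to \text{False} = \text{True}
((((P \lor ((S \oplus U) \oplus R)) \land U) \oplus (P \land (R \oplus T))) \to (U \leftrightarrow (((U \oplus S) \leftrightarrow U) \land (U \land S)))) \leftrightarrow T = \text{True} \leftrightarrow \text{True} = \text{True}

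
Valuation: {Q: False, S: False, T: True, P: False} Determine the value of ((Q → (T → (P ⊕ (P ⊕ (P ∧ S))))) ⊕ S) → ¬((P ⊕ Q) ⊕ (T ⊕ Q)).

False

P ∧ S = False ∧ False = False
P ⊕ (P ∧ S) = False ⊕ False = False
P ⊕ (P ⊕ (P ∧ S)) = False ⊕ False = False
T → (P ⊕ (P ⊕ (P ∧ S))) = True → False = False
Q → (T → (P ⊕ (P ⊕ (P ∧ S)))) = False → False = True
(Q → (T → (P ⊕ (P ⊕ (P ∧ S))))) ⊕ S = True ⊕ False = True
P ⊕ Q = False ⊕ False = False
T ⊕ Q = True ⊕ False = True
(P ⊕ Q) ⊕ (T ⊕ Q) = False ⊕ True = True
¬((P ⊕ Q) ⊕ (T ⊕ Q)) = ¬True = False
((Q → (T → (P ⊕ (P ⊕ (P ∧ S))))) ⊕ S) → ¬((P ⊕ Q) ⊕ (T ⊕ Q)) = True → False = False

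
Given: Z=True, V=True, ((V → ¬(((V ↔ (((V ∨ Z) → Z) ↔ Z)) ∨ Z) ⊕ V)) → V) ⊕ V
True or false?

False

V ∨ Z = True ∨ True = True
(V ∨ Z) → Z = True → True = True
((V ∨ Z) → Z) ↔ Z = True ↔ True = True
V ↔ (((V ∨ Z) → Z) ↔ Z) = True ↔ True = True
(V ↔ (((V ∨ Z) → Z) ↔ Z)) ∨ Z = True ∨ True = True
((V ↔ (((V ∨ Z) → Z) ↔ Z)) ∨ Z) ⊕ V = True ⊕ True = False
¬(((V ↔ (((V ∨ Z) → Z) ↔ Z)) ∨ Z) ⊕ V) = ¬False = True
V → ¬(((V ↔ (((V ∨ Z) → Z) ↔ Z)) ∨ Z) ⊕ V) = True → True = True
(V → ¬(((V ↔ (((V ∨ Z) → Z) ↔ Z)) ∨ Z) ⊕ V)) → V = True → True = True
((V → ¬(((V ↔ (((V ∨ Z) → Z) ↔ Z)) ∨ Z) ⊕ V)) → V) ⊕ V = True ⊕ True = False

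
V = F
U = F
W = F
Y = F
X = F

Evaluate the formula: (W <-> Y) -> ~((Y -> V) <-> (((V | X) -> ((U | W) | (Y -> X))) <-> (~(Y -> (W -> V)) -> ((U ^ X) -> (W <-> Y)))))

W <-> Y = F <-> F = T
Y -> V = F -> F = T
V | X = F | F = F
U | W = F | F = F
Y -> X = F -> F = T
(U | W) | (Y -> X) = F | T = T
(V | X) -> ((U | W) | (Y -> X)) = F -> T = T
W -> V = F -> F = T
Y -> (W -> V) = F -> T = T
~(Y -> (W -> V)) = ~T = F
U ^ X = F ^ F = F
W <-> Y = F <-> F = T
(U ^ X) -> (W <-> Y) = F -> T = T
~(Y -> (W -> V)) -> ((U ^ X) -> (W <-> Y)) = F -> T = T
((V | X) -> ((U | W) | (Y -> X))) <-> (~(Y -> (W -> V)) -> ((U ^ X) -> (W <-> Y))) = T <-> T = T
(Y -> V) <-> (((V | X) -> ((U | W) | (Y -> X))) <-> (~(Y -> (W -> V)) -> ((U ^ X) -> (W <-> Y)))) = T <-> T = T
~((Y -> V) <-> (((V | X) -> ((U | W) | (Y -> X))) <-> (~(Y -> (W -> V)) -> ((U ^ X) -> (W <-> Y))))) = ~T = F
(W <-> Y) -> ~((Y -> V) <-> (((V | X) -> ((U | W) | (Y -> X))) <-> (~(Y -> (W -> V)) -> ((U ^ X) -> (W <-> Y))))) = T -> F = F

F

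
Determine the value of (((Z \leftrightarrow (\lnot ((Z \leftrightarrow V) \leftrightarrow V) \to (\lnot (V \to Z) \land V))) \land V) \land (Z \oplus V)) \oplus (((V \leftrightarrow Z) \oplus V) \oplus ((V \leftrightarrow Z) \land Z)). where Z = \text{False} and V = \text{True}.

Z \leftrightarrow V = \text{False} \leftrightarrow \text{True} = \text{False}
(Z \leftrightarrow V) \leftrightarrow V = \text{False} \leftrightarrow \text{True} = \text{False}
\lnot ((Z \leftrightarrow V) \leftrightarrow V) = \lnot \text{False} = \text{True}
V \to Z = \text{True} \to \text{False} = \text{False}
\lnot (V \to Z) = \lnot \text{False} = \text{True}
\lnot (V \to Z) \land V = \text{True} \land \text{True} = \text{True}
\lnot ((Z \leftrightarrow V) \leftrightarrow V) \to (\lnot (V \to Z) \land V) = \text{True} \to \text{True} = \text{True}
Z \leftrightarrow (\lnot ((Z \leftrightarrow V) \leftrightarrow V) \to (\lnot (V \to Z) \land V)) = \text{False} \leftrightarrow \text{True} = \text{False}
(Z \leftrightarrow (\lnot ((Z \leftrightarrow V) \leftrightarrow V) \to (\lnot (V \to Z) \land V))) \land V = \text{False} \land \text{True} = \text{False}
Z \oplus V = \text{False} \oplus \text{True} = \text{True}
((Z \leftrightarrow (\lnot ((Z \leftrightarrow V) \leftrightarrow V) \to (\lnot (V \to Z) \land V))) \land V) \land (Z \oplus V) = \text{False} \land \text{True} = \text{False}
V \leftrightarrow Z = \text{True} \leftrightarrow \text{False} = \text{False}
(V \leftrightarrow Z) \oplus V = \text{False} \oplus \text{True} = \text{True}
V \leftrightarrow Z = \text{True} \leftrightarrow \text{False} = \text{False}
(V \leftrightarrow Z) \land Z = \text{False} \land \text{False} = \text{False}
((V \leftrightarrow Z) \oplus V) \oplus ((V \leftrightarrow Z) \land Z) = \text{True} \oplus \text{False} = \text{True}
(((Z \leftrightarrow (\lnot ((Z \leftrightarrow V) \leftrightarrow V) \to (\lnot (V \to Z) \land V))) \land V) \land (Z \oplus V)) \oplus (((V \leftrightarrow Z) \oplus V) \oplus ((V \leftrightarrow Z) \land Z)) = \text{False} \oplus \text{True} = \text{True}

\text{True}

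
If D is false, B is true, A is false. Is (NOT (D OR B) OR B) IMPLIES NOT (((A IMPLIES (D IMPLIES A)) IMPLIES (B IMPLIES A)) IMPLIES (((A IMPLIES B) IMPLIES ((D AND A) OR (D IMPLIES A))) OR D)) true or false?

F

D OR B = F OR T = T
NOT (D OR B) = NOT T = F
NOT (D OR B) OR B = F OR T = T
D IMPLIES A = F IMPLIES F = T
A IMPLIES (D IMPLIES A) = F IMPLIES T = T
B IMPLIES A = T IMPLIES F = F
(A IMPLIES (D IMPLIES A)) IMPLIES (B IMPLIES A) = T IMPLIES F = F
A IMPLIES B = F IMPLIES T = T
D AND A = F AND F = F
D IMPLIES A = F IMPLIES F = T
(D AND A) OR (D IMPLIES A) = F OR T = T
(A IMPLIES B) IMPLIES ((D AND A) OR (D IMPLIES A)) = T IMPLIES T = T
((A IMPLIES B) IMPLIES ((D AND A) OR (D IMPLIES A))) OR D = T OR F = T
((A IMPLIES (D IMPLIES A)) IMPLIES (B IMPLIES A)) IMPLIES (((A IMPLIES B) IMPLIES ((D AND A) OR (D IMPLIES A))) OR D) = F IMPLIES T = T
NOT (((A IMPLIES (D IMPLIES A)) IMPLIES (B IMPLIES A)) IMPLIES (((A IMPLIES B) IMPLIES ((D AND A) OR (D IMPLIES A))) OR D)) = NOT T = F
(NOT (D OR B) OR B) IMPLIES NOT (((A IMPLIES (D IMPLIES A)) IMPLIES (B IMPLIES A)) IMPLIES (((A IMPLIES B) IMPLIES ((D AND A) OR (D IMPLIES A))) OR D)) = T IMPLIES F = F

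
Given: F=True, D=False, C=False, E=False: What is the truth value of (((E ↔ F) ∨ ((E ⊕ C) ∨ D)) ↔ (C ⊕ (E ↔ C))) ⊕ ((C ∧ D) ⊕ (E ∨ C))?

E ↔ F = False ↔ True = False
E ⊕ C = False ⊕ False = False
(E ⊕ C) ∨ D = False ∨ False = False
(E ↔ F) ∨ ((E ⊕ C) ∨ D) = False ∨ False = False
E ↔ C = False ↔ False = True
C ⊕ (E ↔ C) = False ⊕ True = True
((E ↔ F) ∨ ((E ⊕ C) ∨ D)) ↔ (C ⊕ (E ↔ C)) = False ↔ True = False
C ∧ D = False ∧ False = False
E ∨ C = False ∨ False = False
(C ∧ D) ⊕ (E ∨ C) = False ⊕ False = False
(((E ↔ F) ∨ ((E ⊕ C) ∨ D)) ↔ (C ⊕ (E ↔ C))) ⊕ ((C ∧ D) ⊕ (E ∨ C)) = False ⊕ False = False

False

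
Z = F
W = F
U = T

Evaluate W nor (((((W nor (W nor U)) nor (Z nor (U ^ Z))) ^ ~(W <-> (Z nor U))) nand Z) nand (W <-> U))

F

Substituting Z=F, W=F, U=T:
W nor U = F nor T = F
W nor (W nor U) = F nor F = T
U ^ Z = T ^ F = T
Z nor (U ^ Z) = F nor T = F
(W nor (W nor U)) nor (Z nor (U ^ Z)) = T nor F = F
Z nor U = F nor T = F
W <-> (Z nor U) = F <-> F = T
~(W <-> (Z nor U)) = ~T = F
((W nor (W nor U)) nor (Z nor (U ^ Z))) ^ ~(W <-> (Z nor U)) = F ^ F = F
(((W nor (W nor U)) nor (Z nor (U ^ Z))) ^ ~(W <-> (Z nor U))) nand Z = F nand F = T
W <-> U = F <-> T = F
((((W nor (W nor U)) nor (Z nor (U ^ Z))) ^ ~(W <-> (Z nor U))) nand Z) nand (W <-> U) = T nand F = T
W nor (((((W nor (W nor U)) nor (Z nor (U ^ Z))) ^ ~(W <-> (Z nor U))) nand Z) nand (W <-> U)) = F nor T = F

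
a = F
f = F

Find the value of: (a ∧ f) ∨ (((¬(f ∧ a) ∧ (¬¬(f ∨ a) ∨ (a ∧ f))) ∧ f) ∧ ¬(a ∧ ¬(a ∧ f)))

F

a ∧ f = F ∧ F = F
f ∧ a = F ∧ F = F
¬(f ∧ a) = ¬F = T
f ∨ a = F ∨ F = F
¬(f ∨ a) = ¬F = T
¬¬(f ∨ a) = ¬T = F
a ∧ f = F ∧ F = F
¬¬(f ∨ a) ∨ (a ∧ f) = F ∨ F = F
¬(f ∧ a) ∧ (¬¬(f ∨ a) ∨ (a ∧ f)) = T ∧ F = F
(¬(f ∧ a) ∧ (¬¬(f ∨ a) ∨ (a ∧ f))) ∧ f = F ∧ F = F
a ∧ f = F ∧ F = F
¬(a ∧ f) = ¬F = T
a ∧ ¬(a ∧ f) = F ∧ T = F
¬(a ∧ ¬(a ∧ f)) = ¬F = T
((¬(f ∧ a) ∧ (¬¬(f ∨ a) ∨ (a ∧ f))) ∧ f) ∧ ¬(a ∧ ¬(a ∧ f)) = F ∧ T = F
(a ∧ f) ∨ (((¬(f ∧ a) ∧ (¬¬(f ∨ a) ∨ (a ∧ f))) ∧ f) ∧ ¬(a ∧ ¬(a ∧ f))) = F ∨ F = F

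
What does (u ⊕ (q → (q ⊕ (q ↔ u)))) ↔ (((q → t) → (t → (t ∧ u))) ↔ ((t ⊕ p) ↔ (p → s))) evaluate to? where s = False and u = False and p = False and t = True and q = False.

False

q ↔ u = False ↔ False = True
q ⊕ (q ↔ u) = False ⊕ True = True
q → (q ⊕ (q ↔ u)) = False → True = True
u ⊕ (q → (q ⊕ (q ↔ u))) = False ⊕ True = True
q → t = False → True = True
t ∧ u = True ∧ False = False
t → (t ∧ u) = True → False = False
(q → t) → (t → (t ∧ u)) = True → False = False
t ⊕ p = True ⊕ False = True
p → s = False → False = True
(t ⊕ p) ↔ (p → s) = True ↔ True = True
((q → t) → (t → (t ∧ u))) ↔ ((t ⊕ p) ↔ (p → s)) = False ↔ True = False
(u ⊕ (q → (q ⊕ (q ↔ u)))) ↔ (((q → t) → (t → (t ∧ u))) ↔ ((t ⊕ p) ↔ (p → s))) = True ↔ False = False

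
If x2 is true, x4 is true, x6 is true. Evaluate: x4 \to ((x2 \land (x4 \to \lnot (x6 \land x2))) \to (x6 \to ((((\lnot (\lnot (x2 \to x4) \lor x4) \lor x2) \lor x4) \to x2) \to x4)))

T

x6 \land x2 = T \land T = T
\lnot (x6 \land x2) = \lnot T = F
x4 \to \lnot (x6 \land x2) = T \to F = F
x2 \land (x4 \to \lnot (x6 \land x2)) = T \land F = F
x2 \to x4 = T \to T = T
\lnot (x2 \to x4) = \lnot T = F
\lnot (x2 \to x4) \lor x4 = F \lor T = T
\lnot (\lnot (x2 \to x4) \lor x4) = \lnot T = F
\lnot (\lnot (x2 \to x4) \lor x4) \lor x2 = F \lor T = T
(\lnot (\lnot (x2 \to x4) \lor x4) \lor x2) \lor x4 = T \lor T = T
((\lnot (\lnot (x2 \to x4) \lor x4) \lor x2) \lor x4) \to x2 = T \to T = T
(((\lnot (\lnot (x2 \to x4) \lor x4) \lor x2) \lor x4) \to x2) \to x4 = T \to T = T
x6 \to ((((\lnot (\lnot (x2 \to x4) \lor x4) \lor x2) \lor x4) \to x2) \to x4) = T \to T = T
(x2 \land (x4 \to \lnot (x6 \land x2))) \to (x6 \to ((((\lnot (\lnot (x2 \to x4) \lor x4) \lor x2) \lor x4) \to x2) \to x4)) = F \to T = T
x4 \to ((x2 \land (x4 \to \lnot (x6 \land x2))) \to (x6 \to ((((\lnot (\lnot (x2 \to x4) \lor x4) \lor x2) \lor x4) \to x2) \to x4))) = T \to T = T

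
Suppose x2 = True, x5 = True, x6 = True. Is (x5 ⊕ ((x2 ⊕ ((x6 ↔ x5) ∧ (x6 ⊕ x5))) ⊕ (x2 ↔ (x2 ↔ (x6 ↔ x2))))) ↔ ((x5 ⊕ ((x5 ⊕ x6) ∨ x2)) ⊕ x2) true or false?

x6 ↔ x5 = True ↔ True = True
x6 ⊕ x5 = True ⊕ True = False
(x6 ↔ x5) ∧ (x6 ⊕ x5) = True ∧ False = False
x2 ⊕ ((x6 ↔ x5) ∧ (x6 ⊕ x5)) = True ⊕ False = True
x6 ↔ x2 = True ↔ True = True
x2 ↔ (x6 ↔ x2) = True ↔ True = True
x2 ↔ (x2 ↔ (x6 ↔ x2)) = True ↔ True = True
(x2 ⊕ ((x6 ↔ x5) ∧ (x6 ⊕ x5))) ⊕ (x2 ↔ (x2 ↔ (x6 ↔ x2))) = True ⊕ True = False
x5 ⊕ ((x2 ⊕ ((x6 ↔ x5) ∧ (x6 ⊕ x5))) ⊕ (x2 ↔ (x2 ↔ (x6 ↔ x2)))) = True ⊕ False = True
x5 ⊕ x6 = True ⊕ True = False
(x5 ⊕ x6) ∨ x2 = False ∨ True = True
x5 ⊕ ((x5 ⊕ x6) ∨ x2) = True ⊕ True = False
(x5 ⊕ ((x5 ⊕ x6) ∨ x2)) ⊕ x2 = False ⊕ True = True
(x5 ⊕ ((x2 ⊕ ((x6 ↔ x5) ∧ (x6 ⊕ x5))) ⊕ (x2 ↔ (x2 ↔ (x6 ↔ x2))))) ↔ ((x5 ⊕ ((x5 ⊕ x6) ∨ x2)) ⊕ x2) = True ↔ True = True

True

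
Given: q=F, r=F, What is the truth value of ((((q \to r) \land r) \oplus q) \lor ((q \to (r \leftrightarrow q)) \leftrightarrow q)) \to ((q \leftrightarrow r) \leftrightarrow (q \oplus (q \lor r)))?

q \to r = F \to F = T
(q \to r) \land r = T \land F = F
((q \to r) \land r) \oplus q = F \oplus F = F
r \leftrightarrow q = F \leftrightarrow F = T
q \to (r \leftrightarrow q) = F \to T = T
(q \to (r \leftrightarrow q)) \leftrightarrow q = T \leftrightarrow F = F
(((q \to r) \land r) \oplus q) \lor ((q \to (r \leftrightarrow q)) \leftrightarrow q) = F \lor F = F
q \leftrightarrow r = F \leftrightarrow F = T
q \lor r = F \lor F = F
q \oplus (q \lor r) = F \oplus F = F
(q \leftrightarrow r) \leftrightarrow (q \oplus (q \lor r)) = T \leftrightarrow F = F
((((q \to r) \land r) \oplus q) \lor ((q \to (r \leftrightarrow q)) \leftrightarrow q)) \to ((q \leftrightarrow r) \leftrightarrow (q \oplus (q \lor r))) = F \to F = T

T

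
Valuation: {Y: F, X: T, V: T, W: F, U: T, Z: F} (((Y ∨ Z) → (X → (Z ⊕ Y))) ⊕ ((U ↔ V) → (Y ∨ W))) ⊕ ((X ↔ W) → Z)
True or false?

Y ∨ Z = F ∨ F = F
Z ⊕ Y = F ⊕ F = F
X → (Z ⊕ Y) = T → F = F
(Y ∨ Z) → (X → (Z ⊕ Y)) = F → F = T
U ↔ V = T ↔ T = T
Y ∨ W = F ∨ F = F
(U ↔ V) → (Y ∨ W) = T → F = F
((Y ∨ Z) → (X → (Z ⊕ Y))) ⊕ ((U ↔ V) → (Y ∨ W)) = T ⊕ F = T
X ↔ W = T ↔ F = F
(X ↔ W) → Z = F → F = T
(((Y ∨ Z) → (X → (Z ⊕ Y))) ⊕ ((U ↔ V) → (Y ∨ W))) ⊕ ((X ↔ W) → Z) = T ⊕ T = F

F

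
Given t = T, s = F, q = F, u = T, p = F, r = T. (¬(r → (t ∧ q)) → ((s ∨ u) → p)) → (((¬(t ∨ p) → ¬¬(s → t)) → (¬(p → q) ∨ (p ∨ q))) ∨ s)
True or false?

Substituting t=T, s=F, q=F, u=T, p=F, r=T:
t ∧ q = T ∧ F = F
r → (t ∧ q) = T → F = F
¬(r → (t ∧ q)) = ¬F = T
s ∨ u = F ∨ T = T
(s ∨ u) → p = T → F = F
¬(r → (t ∧ q)) → ((s ∨ u) → p) = T → F = F
t ∨ p = T ∨ F = T
¬(t ∨ p) = ¬T = F
s → t = F → T = T
¬(s → t) = ¬T = F
¬¬(s → t) = ¬F = T
¬(t ∨ p) → ¬¬(s → t) = F → T = T
p → q = F → F = T
¬(p → q) = ¬T = F
p ∨ q = F ∨ F = F
¬(p → q) ∨ (p ∨ q) = F ∨ F = F
(¬(t ∨ p) → ¬¬(s → t)) → (¬(p → q) ∨ (p ∨ q)) = T → F = F
((¬(t ∨ p) → ¬¬(s → t)) → (¬(p → q) ∨ (p ∨ q))) ∨ s = F ∨ F = F
(¬(r → (t ∧ q)) → ((s ∨ u) → p)) → (((¬(t ∨ p) → ¬¬(s → t)) → (¬(p → q) ∨ (p ∨ q))) ∨ s) = F → F = T

T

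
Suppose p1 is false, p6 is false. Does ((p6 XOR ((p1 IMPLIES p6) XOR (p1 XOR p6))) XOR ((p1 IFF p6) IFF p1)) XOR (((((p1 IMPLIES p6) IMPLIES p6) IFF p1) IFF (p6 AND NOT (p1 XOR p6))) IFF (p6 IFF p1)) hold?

True

Substituting p1=False, p6=False:
p1 IMPLIES p6 = False IMPLIES False = True
p1 XOR p6 = False XOR False = False
(p1 IMPLIES p6) XOR (p1 XOR p6) = True XOR False = True
p6 XOR ((p1 IMPLIES p6) XOR (p1 XOR p6)) = False XOR True = True
p1 IFF p6 = False IFF False = True
(p1 IFF p6) IFF p1 = True IFF False = False
(p6 XOR ((p1 IMPLIES p6) XOR (p1 XOR p6))) XOR ((p1 IFF p6) IFF p1) = True XOR False = True
p1 IMPLIES p6 = False IMPLIES False = True
(p1 IMPLIES p6) IMPLIES p6 = True IMPLIES False = False
((p1 IMPLIES p6) IMPLIES p6) IFF p1 = False IFF False = True
p1 XOR p6 = False XOR False = False
NOT (p1 XOR p6) = NOT False = True
p6 AND NOT (p1 XOR p6) = False AND True = False
(((p1 IMPLIES p6) IMPLIES p6) IFF p1) IFF (p6 AND NOT (p1 XOR p6)) = True IFF False = False
p6 IFF p1 = False IFF False = True
((((p1 IMPLIES p6) IMPLIES p6) IFF p1) IFF (p6 AND NOT (p1 XOR p6))) IFF (p6 IFF p1) = False IFF True = False
((p6 XOR ((p1 IMPLIES p6) XOR (p1 XOR p6))) XOR ((p1 IFF p6) IFF p1)) XOR (((((p1 IMPLIES p6) IMPLIES p6) IFF p1) IFF (p6 AND NOT (p1 XOR p6))) IFF (p6 IFF p1)) = True XOR False = True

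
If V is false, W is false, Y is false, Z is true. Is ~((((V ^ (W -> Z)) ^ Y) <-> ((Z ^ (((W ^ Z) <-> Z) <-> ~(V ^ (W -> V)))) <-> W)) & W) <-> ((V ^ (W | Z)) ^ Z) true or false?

W -> Z = F -> T = T
V ^ (W -> Z) = F ^ T = T
(V ^ (W -> Z)) ^ Y = T ^ F = T
W ^ Z = F ^ T = T
(W ^ Z) <-> Z = T <-> T = T
W -> V = F -> F = T
V ^ (W -> V) = F ^ T = T
~(V ^ (W -> V)) = ~T = F
((W ^ Z) <-> Z) <-> ~(V ^ (W -> V)) = T <-> F = F
Z ^ (((W ^ Z) <-> Z) <-> ~(V ^ (W -> V))) = T ^ F = T
(Z ^ (((W ^ Z) <-> Z) <-> ~(V ^ (W -> V)))) <-> W = T <-> F = F
((V ^ (W -> Z)) ^ Y) <-> ((Z ^ (((W ^ Z) <-> Z) <-> ~(V ^ (W -> V)))) <-> W) = T <-> F = F
(((V ^ (W -> Z)) ^ Y) <-> ((Z ^ (((W ^ Z) <-> Z) <-> ~(V ^ (W -> V)))) <-> W)) & W = F & F = F
~((((V ^ (W -> Z)) ^ Y) <-> ((Z ^ (((W ^ Z) <-> Z) <-> ~(V ^ (W -> V)))) <-> W)) & W) = ~F = T
W | Z = F | T = T
V ^ (W | Z) = F ^ T = T
(V ^ (W | Z)) ^ Z = T ^ T = F
~((((V ^ (W -> Z)) ^ Y) <-> ((Z ^ (((W ^ Z) <-> Z) <-> ~(V ^ (W -> V)))) <-> W)) & W) <-> ((V ^ (W | Z)) ^ Z) = T <-> F = F

F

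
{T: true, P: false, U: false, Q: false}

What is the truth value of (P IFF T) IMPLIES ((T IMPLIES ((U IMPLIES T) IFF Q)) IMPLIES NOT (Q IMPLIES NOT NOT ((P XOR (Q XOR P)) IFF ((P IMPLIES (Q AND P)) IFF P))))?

true

P IFF T = false IFF true = false
U IMPLIES T = false IMPLIES true = true
(U IMPLIES T) IFF Q = true IFF false = false
T IMPLIES ((U IMPLIES T) IFF Q) = true IMPLIES false = false
Q XOR P = false XOR false = false
P XOR (Q XOR P) = false XOR false = false
Q AND P = false AND false = false
P IMPLIES (Q AND P) = false IMPLIES false = true
(P IMPLIES (Q AND P)) IFF P = true IFF false = false
(P XOR (Q XOR P)) IFF ((P IMPLIES (Q AND P)) IFF P) = false IFF false = true
NOT ((P XOR (Q XOR P)) IFF ((P IMPLIES (Q AND P)) IFF P)) = NOT true = false
NOT NOT ((P XOR (Q XOR P)) IFF ((P IMPLIES (Q AND P)) IFF P)) = NOT false = true
Q IMPLIES NOT NOT ((P XOR (Q XOR P)) IFF ((P IMPLIES (Q AND P)) IFF P)) = false IMPLIES true = true
NOT (Q IMPLIES NOT NOT ((P XOR (Q XOR P)) IFF ((P IMPLIES (Q AND P)) IFF P))) = NOT true = false
(T IMPLIES ((U IMPLIES T) IFF Q)) IMPLIES NOT (Q IMPLIES NOT NOT ((P XOR (Q XOR P)) IFF ((P IMPLIES (Q AND P)) IFF P))) = false IMPLIES false = true
(P IFF T) IMPLIES ((T IMPLIES ((U IMPLIES T) IFF Q)) IMPLIES NOT (Q IMPLIES NOT NOT ((P XOR (Q XOR P)) IFF ((P IMPLIES (Q AND P)) IFF P)))) = false IMPLIES true = true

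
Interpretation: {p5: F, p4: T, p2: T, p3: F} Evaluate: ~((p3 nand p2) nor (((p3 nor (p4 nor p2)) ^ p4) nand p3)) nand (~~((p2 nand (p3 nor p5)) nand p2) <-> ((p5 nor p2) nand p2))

F

p3 nand p2 = F nand T = T
p4 nor p2 = T nor T = F
p3 nor (p4 nor p2) = F nor F = T
(p3 nor (p4 nor p2)) ^ p4 = T ^ T = F
((p3 nor (p4 nor p2)) ^ p4) nand p3 = F nand F = T
(p3 nand p2) nor (((p3 nor (p4 nor p2)) ^ p4) nand p3) = T nor T = F
~((p3 nand p2) nor (((p3 nor (p4 nor p2)) ^ p4) nand p3)) = ~F = T
p3 nor p5 = F nor F = T
p2 nand (p3 nor p5) = T nand T = F
(p2 nand (p3 nor p5)) nand p2 = F nand T = T
~((p2 nand (p3 nor p5)) nand p2) = ~T = F
~~((p2 nand (p3 nor p5)) nand p2) = ~F = T
p5 nor p2 = F nor T = F
(p5 nor p2) nand p2 = F nand T = T
~~((p2 nand (p3 nor p5)) nand p2) <-> ((p5 nor p2) nand p2) = T <-> T = T
~((p3 nand p2) nor (((p3 nor (p4 nor p2)) ^ p4) nand p3)) nand (~~((p2 nand (p3 nor p5)) nand p2) <-> ((p5 nor p2) nand p2)) = T nand T = F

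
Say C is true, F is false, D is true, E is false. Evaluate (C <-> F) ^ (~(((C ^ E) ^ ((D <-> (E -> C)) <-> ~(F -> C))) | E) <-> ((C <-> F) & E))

C <-> F = True <-> False = False
C ^ E = True ^ False = True
E -> C = False -> True = True
D <-> (E -> C) = True <-> True = True
F -> C = False -> True = True
~(F -> C) = ~True = False
(D <-> (E -> C)) <-> ~(F -> C) = True <-> False = False
(C ^ E) ^ ((D <-> (E -> C)) <-> ~(F -> C)) = True ^ False = True
((C ^ E) ^ ((D <-> (E -> C)) <-> ~(F -> C))) | E = True | False = True
~(((C ^ E) ^ ((D <-> (E -> C)) <-> ~(F -> C))) | E) = ~True = False
C <-> F = True <-> False = False
(C <-> F) & E = False & False = False
~(((C ^ E) ^ ((D <-> (E -> C)) <-> ~(F -> C))) | E) <-> ((C <-> F) & E) = False <-> False = True
(C <-> F) ^ (~(((C ^ E) ^ ((D <-> (E -> C)) <-> ~(F -> C))) | E) <-> ((C <-> F) & E)) = False ^ True = True

True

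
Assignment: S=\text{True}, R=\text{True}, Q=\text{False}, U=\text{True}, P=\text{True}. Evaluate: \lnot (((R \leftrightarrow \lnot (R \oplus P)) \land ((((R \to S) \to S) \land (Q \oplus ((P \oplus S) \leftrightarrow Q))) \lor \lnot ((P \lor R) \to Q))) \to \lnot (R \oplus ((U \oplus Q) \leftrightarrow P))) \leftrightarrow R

\text{False}

Substituting S=\text{True}, R=\text{True}, Q=\text{False}, U=\text{True}, P=\text{True}:
R \oplus P = \text{True} \oplus \text{True} = \text{False}
\lnot (R \oplus P) = \lnot \text{False} = \text{True}
R \leftrightarrow \lnot (R \oplus P) = \text{True} \leftrightarrow \text{True} = \text{True}
R \to S = \text{True} \to \text{True} = \text{True}
(R \to S) \to S = \text{True} \to \text{True} = \text{True}
P \oplus S = \text{True} \oplus \text{True} = \text{False}
(P \oplus S) \leftrightarrow Q = \text{False} \leftrightarrow \text{False} = \text{True}
Q \oplus ((P \oplus S) \leftrightarrow Q) = \text{False} \oplus \text{True} = \text{True}
((R \to S) \to S) \land (Q \oplus ((P \oplus S) \leftrightarrow Q)) = \text{True} \land \text{True} = \text{True}
P \lor R = \text{True} \lor \text{True} = \text{True}
(P \lor R) \to Q = \text{True} \to \text{False} = \text{False}
\lnot ((P \lor R) \to Q) = \lnot \text{False} = \text{True}
(((R \to S) \to S) \land (Q \oplus ((P \oplus S) \leftrightarrow Q))) \lor \lnot ((P \lor R) \to Q) = \text{True} \lor \text{True} = \text{True}
(R \leftrightarrow \lnot (R \oplus P)) \land ((((R \to S) \to S) \land (Q \oplus ((P \oplus S) \leftrightarrow Q))) \lor \lnot ((P \lor R) \to Q)) = \text{True} \land \text{True} = \text{True}
U \oplus Q = \text{True} \oplus \text{False} = \text{True}
(U \oplus Q) \leftrightarrow P = \text{True} \leftrightarrow \text{True} = \text{True}
R \oplus ((U \oplus Q) \leftrightarrow P) = \text{True} \oplus \text{True} = \text{False}
\lnot (R \oplus ((U \oplus Q) \leftrightarrow P)) = \lnot \text{False} = \text{True}
((R \leftrightarrow \lnot (R \oplus P)) \land ((((R \to S) \to S) \land (Q \oplus ((P \oplus S) \leftrightarrow Q))) \lor \lnot ((P \lor R) \to Q))) \to \lnot (R \oplus ((U \oplus Q) \leftrightarrow P)) = \text{True} \to \text{True} = \text{True}
\lnot (((R \leftrightarrow \lnot (R \oplus P)) \land ((((R \to S) \to S) \land (Q \oplus ((P \oplus S) \leftrightarrow Q))) \lor \lnot ((P \lor R) \to Q))) \to \lnot (R \oplus ((U \oplus Q) \leftrightarrow P))) = \lnot \text{True} = \text{False}
\lnot (((R \leftrightarrow \lnot (R \oplus P)) \land ((((R \to S) \to S) \land (Q \oplus ((P \oplus S) \leftrightarrow Q))) \lor \lnot ((P \lor R) \to Q))) \to \lnot (R \oplus ((U \oplus Q) \leftrightarrow P))) \leftrightarrow R = \text{False} \leftrightarrow \text{True} = \text{False}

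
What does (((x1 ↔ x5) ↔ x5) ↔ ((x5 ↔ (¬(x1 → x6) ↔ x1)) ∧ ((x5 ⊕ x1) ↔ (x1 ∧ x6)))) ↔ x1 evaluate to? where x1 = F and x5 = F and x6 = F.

x1 ↔ x5 = F ↔ F = T
(x1 ↔ x5) ↔ x5 = T ↔ F = F
x1 → x6 = F → F = T
¬(x1 → x6) = ¬T = F
¬(x1 → x6) ↔ x1 = F ↔ F = T
x5 ↔ (¬(x1 → x6) ↔ x1) = F ↔ T = F
x5 ⊕ x1 = F ⊕ F = F
x1 ∧ x6 = F ∧ F = F
(x5 ⊕ x1) ↔ (x1 ∧ x6) = F ↔ F = T
(x5 ↔ (¬(x1 → x6) ↔ x1)) ∧ ((x5 ⊕ x1) ↔ (x1 ∧ x6)) = F ∧ T = F
((x1 ↔ x5) ↔ x5) ↔ ((x5 ↔ (¬(x1 → x6) ↔ x1)) ∧ ((x5 ⊕ x1) ↔ (x1 ∧ x6))) = F ↔ F = T
(((x1 ↔ x5) ↔ x5) ↔ ((x5 ↔ (¬(x1 → x6) ↔ x1)) ∧ ((x5 ⊕ x1) ↔ (x1 ∧ x6)))) ↔ x1 = T ↔ F = F

F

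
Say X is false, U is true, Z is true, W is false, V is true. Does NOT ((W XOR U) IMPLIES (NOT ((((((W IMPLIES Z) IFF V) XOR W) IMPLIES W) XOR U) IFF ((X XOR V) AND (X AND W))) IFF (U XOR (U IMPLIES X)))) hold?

W XOR U = False XOR True = True
W IMPLIES Z = False IMPLIES True = True
(W IMPLIES Z) IFF V = True IFF True = True
((W IMPLIES Z) IFF V) XOR W = True XOR False = True
(((W IMPLIES Z) IFF V) XOR W) IMPLIES W = True IMPLIES False = False
((((W IMPLIES Z) IFF V) XOR W) IMPLIES W) XOR U = False XOR True = True
X XOR V = False XOR True = True
X AND W = False AND False = False
(X XOR V) AND (X AND W) = True AND False = False
(((((W IMPLIES Z) IFF V) XOR W) IMPLIES W) XOR U) IFF ((X XOR V) AND (X AND W)) = True IFF False = False
NOT ((((((W IMPLIES Z) IFF V) XOR W) IMPLIES W) XOR U) IFF ((X XOR V) AND (X AND W))) = NOT False = True
U IMPLIES X = True IMPLIES False = False
U XOR (U IMPLIES X) = True XOR False = True
NOT ((((((W IMPLIES Z) IFF V) XOR W) IMPLIES W) XOR U) IFF ((X XOR V) AND (X AND W))) IFF (U XOR (U IMPLIES X)) = True IFF True = True
(W XOR U) IMPLIES (NOT ((((((W IMPLIES Z) IFF V) XOR W) IMPLIES W) XOR U) IFF ((X XOR V) AND (X AND W))) IFF (U XOR (U IMPLIES X))) = True IMPLIES True = True
NOT ((W XOR U) IMPLIES (NOT ((((((W IMPLIES Z) IFF V) XOR W) IMPLIES W) XOR U) IFF ((X XOR V) AND (X AND W))) IFF (U XOR (U IMPLIES X)))) = NOT True = False

False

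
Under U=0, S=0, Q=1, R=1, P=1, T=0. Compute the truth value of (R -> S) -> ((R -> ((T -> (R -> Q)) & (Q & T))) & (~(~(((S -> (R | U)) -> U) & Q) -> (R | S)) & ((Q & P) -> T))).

R -> S = 1 -> 0 = 0
R -> Q = 1 -> 1 = 1
T -> (R -> Q) = 0 -> 1 = 1
Q & T = 1 & 0 = 0
(T -> (R -> Q)) & (Q & T) = 1 & 0 = 0
R -> ((T -> (R -> Q)) & (Q & T)) = 1 -> 0 = 0
R | U = 1 | 0 = 1
S -> (R | U) = 0 -> 1 = 1
(S -> (R | U)) -> U = 1 -> 0 = 0
((S -> (R | U)) -> U) & Q = 0 & 1 = 0
~(((S -> (R | U)) -> U) & Q) = ~0 = 1
R | S = 1 | 0 = 1
~(((S -> (R | U)) -> U) & Q) -> (R | S) = 1 -> 1 = 1
~(~(((S -> (R | U)) -> U) & Q) -> (R | S)) = ~1 = 0
Q & P = 1 & 1 = 1
(Q & P) -> T = 1 -> 0 = 0
~(~(((S -> (R | U)) -> U) & Q) -> (R | S)) & ((Q & P) -> T) = 0 & 0 = 0
(R -> ((T -> (R -> Q)) & (Q & T))) & (~(~(((S -> (R | U)) -> U) & Q) -> (R | S)) & ((Q & P) -> T)) = 0 & 0 = 0
(R -> S) -> ((R -> ((T -> (R -> Q)) & (Q & T))) & (~(~(((S -> (R | U)) -> U) & Q) -> (R | S)) & ((Q & P) -> T))) = 0 -> 0 = 1

1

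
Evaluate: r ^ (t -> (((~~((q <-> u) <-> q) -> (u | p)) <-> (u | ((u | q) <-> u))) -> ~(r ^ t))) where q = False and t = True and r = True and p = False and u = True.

False

q <-> u = False <-> True = False
(q <-> u) <-> q = False <-> False = True
~((q <-> u) <-> q) = ~True = False
~~((q <-> u) <-> q) = ~False = True
u | p = True | False = True
~~((q <-> u) <-> q) -> (u | p) = True -> True = True
u | q = True | False = True
(u | q) <-> u = True <-> True = True
u | ((u | q) <-> u) = True | True = True
(~~((q <-> u) <-> q) -> (u | p)) <-> (u | ((u | q) <-> u)) = True <-> True = True
r ^ t = True ^ True = False
~(r ^ t) = ~False = True
((~~((q <-> u) <-> q) -> (u | p)) <-> (u | ((u | q) <-> u))) -> ~(r ^ t) = True -> True = True
t -> (((~~((q <-> u) <-> q) -> (u | p)) <-> (u | ((u | q) <-> u))) -> ~(r ^ t)) = True -> True = True
r ^ (t -> (((~~((q <-> u) <-> q) -> (u | p)) <-> (u | ((u | q) <-> u))) -> ~(r ^ t))) = True ^ True = False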